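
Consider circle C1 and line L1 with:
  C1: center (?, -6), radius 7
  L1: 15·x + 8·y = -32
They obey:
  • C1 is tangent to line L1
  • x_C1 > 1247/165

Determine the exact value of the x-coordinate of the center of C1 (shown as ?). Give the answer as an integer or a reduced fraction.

1. [C1‖L1]  x_C1² − (32/15)x_C1 − 309/5 = 0  ⇒  x_C1 = -103/15 or 9
2. given x_C1 > 1247/165: keep 9

9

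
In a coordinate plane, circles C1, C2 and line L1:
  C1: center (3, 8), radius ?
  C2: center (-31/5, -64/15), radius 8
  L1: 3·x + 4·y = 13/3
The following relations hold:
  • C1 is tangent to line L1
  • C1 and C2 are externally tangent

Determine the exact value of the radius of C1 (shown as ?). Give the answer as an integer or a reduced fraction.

1. [C1‖L1]  r_C1² − 484/9 = 0  ⇒  r_C1 = 22/3 (r>0 drops 1)
2. [ext C1·C2]  r_C1² + 16r_C1 − 1540/9 = 0  ⇒  r_C1 = 22/3 (r>0 drops 1)

22/3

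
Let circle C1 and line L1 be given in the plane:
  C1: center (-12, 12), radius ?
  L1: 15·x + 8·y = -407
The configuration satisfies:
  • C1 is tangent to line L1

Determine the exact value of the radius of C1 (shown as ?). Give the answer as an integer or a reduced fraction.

1. [C1‖L1]  r_C1² − 361 = 0  ⇒  r_C1 = 19 (r>0 drops 1)

19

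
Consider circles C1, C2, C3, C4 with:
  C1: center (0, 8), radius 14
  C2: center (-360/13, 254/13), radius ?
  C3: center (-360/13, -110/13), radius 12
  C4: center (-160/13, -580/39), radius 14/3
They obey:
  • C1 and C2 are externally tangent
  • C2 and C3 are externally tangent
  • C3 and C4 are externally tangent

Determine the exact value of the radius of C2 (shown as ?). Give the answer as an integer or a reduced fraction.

1. [ext C1·C2]  r_C2² + 28r_C2 − 704 = 0  ⇒  r_C2 = 16 (r>0 drops 1)
2. [ext C2·C3]  r_C2² + 24r_C2 − 640 = 0  ⇒  r_C2 = 16 (r>0 drops 1)

16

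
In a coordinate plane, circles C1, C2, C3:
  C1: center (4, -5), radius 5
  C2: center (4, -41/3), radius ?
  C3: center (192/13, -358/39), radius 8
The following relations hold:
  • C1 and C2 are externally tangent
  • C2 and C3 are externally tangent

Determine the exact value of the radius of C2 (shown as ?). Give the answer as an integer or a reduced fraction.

1. [ext C1·C2]  r_C2² + 10r_C2 − 451/9 = 0  ⇒  r_C2 = 11/3 (r>0 drops 1)
2. [ext C2·C3]  r_C2² + 16r_C2 − 649/9 = 0  ⇒  r_C2 = 11/3 (r>0 drops 1)

11/3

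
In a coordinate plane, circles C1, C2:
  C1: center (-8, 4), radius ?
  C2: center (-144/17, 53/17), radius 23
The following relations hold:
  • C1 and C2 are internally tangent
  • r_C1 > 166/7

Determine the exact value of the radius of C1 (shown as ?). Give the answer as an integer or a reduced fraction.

1. [int C1,C2]  r_C1² − 46r_C1 + 528 = 0  ⇒  r_C1 = 22 or 24
2. given r_C1 > 166/7: keep 24

24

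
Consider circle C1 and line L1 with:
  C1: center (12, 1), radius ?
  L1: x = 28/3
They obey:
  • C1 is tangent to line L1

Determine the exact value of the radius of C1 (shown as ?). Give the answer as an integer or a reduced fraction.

8/3

1. [C1‖L1]  r_C1² − 64/9 = 0  ⇒  r_C1 = 8/3 (r>0 drops 1)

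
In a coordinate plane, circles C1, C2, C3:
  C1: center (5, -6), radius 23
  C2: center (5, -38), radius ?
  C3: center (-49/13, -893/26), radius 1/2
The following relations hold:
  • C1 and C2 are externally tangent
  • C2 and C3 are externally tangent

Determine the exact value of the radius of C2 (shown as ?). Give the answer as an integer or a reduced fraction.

9

1. [ext C1·C2]  r_C2² + 46r_C2 − 495 = 0  ⇒  r_C2 = 9 (r>0 drops 1)
2. [ext C2·C3]  r_C2² + 1r_C2 − 90 = 0  ⇒  r_C2 = 9 (r>0 drops 1)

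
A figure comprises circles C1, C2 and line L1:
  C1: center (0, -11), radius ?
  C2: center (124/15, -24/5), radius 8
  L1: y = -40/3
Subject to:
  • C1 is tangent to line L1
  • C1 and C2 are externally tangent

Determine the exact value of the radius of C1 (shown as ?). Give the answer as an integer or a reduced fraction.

1. [C1‖L1]  r_C1² − 49/9 = 0  ⇒  r_C1 = 7/3 (r>0 drops 1)
2. [ext C1·C2]  r_C1² + 16r_C1 − 385/9 = 0  ⇒  r_C1 = 7/3 (r>0 drops 1)

7/3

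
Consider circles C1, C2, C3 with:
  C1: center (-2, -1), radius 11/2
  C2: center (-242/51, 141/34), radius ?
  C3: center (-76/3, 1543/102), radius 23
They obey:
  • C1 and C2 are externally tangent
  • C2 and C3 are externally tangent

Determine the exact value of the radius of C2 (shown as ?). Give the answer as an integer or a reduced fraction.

1. [ext C1·C2]  r_C2² + 11r_C2 − 34/9 = 0  ⇒  r_C2 = 1/3 (r>0 drops 1)
2. [ext C2·C3]  r_C2² + 46r_C2 − 139/9 = 0  ⇒  r_C2 = 1/3 (r>0 drops 1)

1/3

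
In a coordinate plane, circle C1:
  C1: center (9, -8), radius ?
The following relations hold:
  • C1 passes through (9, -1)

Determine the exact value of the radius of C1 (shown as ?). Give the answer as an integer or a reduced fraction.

1. [C1∋P]  r_C1² − 49 = 0  ⇒  r_C1 = 7 (r>0 drops 1)

7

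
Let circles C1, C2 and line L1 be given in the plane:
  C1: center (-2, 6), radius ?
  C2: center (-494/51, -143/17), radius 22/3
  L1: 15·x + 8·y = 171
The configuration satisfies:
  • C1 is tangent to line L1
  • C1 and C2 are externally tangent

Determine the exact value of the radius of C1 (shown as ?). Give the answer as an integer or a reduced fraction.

9

1. [C1‖L1]  r_C1² − 81 = 0  ⇒  r_C1 = 9 (r>0 drops 1)
2. [ext C1·C2]  r_C1² + (44/3)r_C1 − 213 = 0  ⇒  r_C1 = 9 (r>0 drops 1)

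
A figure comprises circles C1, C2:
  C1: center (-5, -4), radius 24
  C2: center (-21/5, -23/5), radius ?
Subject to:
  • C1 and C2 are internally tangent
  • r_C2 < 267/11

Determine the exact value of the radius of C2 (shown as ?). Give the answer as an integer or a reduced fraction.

1. [int C1,C2]  r_C2² − 48r_C2 + 575 = 0  ⇒  r_C2 = 23 or 25
2. given r_C2 < 267/11: keep 23

23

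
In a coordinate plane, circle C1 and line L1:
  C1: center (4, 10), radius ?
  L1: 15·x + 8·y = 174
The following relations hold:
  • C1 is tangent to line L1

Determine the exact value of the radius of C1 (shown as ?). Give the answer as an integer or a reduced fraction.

2

1. [C1‖L1]  r_C1² − 4 = 0  ⇒  r_C1 = 2 (r>0 drops 1)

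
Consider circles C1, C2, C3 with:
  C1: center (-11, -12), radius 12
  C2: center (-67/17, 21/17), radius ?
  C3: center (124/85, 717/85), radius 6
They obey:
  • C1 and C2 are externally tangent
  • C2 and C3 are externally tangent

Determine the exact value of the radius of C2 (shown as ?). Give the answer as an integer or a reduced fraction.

1. [ext C1·C2]  r_C2² + 24r_C2 − 81 = 0  ⇒  r_C2 = 3 (r>0 drops 1)
2. [ext C2·C3]  r_C2² + 12r_C2 − 45 = 0  ⇒  r_C2 = 3 (r>0 drops 1)

3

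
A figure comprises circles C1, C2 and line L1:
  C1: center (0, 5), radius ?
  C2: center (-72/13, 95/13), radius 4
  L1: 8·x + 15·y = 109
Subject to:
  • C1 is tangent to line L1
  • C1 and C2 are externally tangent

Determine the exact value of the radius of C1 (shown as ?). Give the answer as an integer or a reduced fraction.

1. [C1‖L1]  r_C1² − 4 = 0  ⇒  r_C1 = 2 (r>0 drops 1)
2. [ext C1·C2]  r_C1² + 8r_C1 − 20 = 0  ⇒  r_C1 = 2 (r>0 drops 1)

2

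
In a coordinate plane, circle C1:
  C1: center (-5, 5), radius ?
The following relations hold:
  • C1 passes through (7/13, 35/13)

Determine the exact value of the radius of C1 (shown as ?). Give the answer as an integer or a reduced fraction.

6

1. [C1∋P]  r_C1² − 36 = 0  ⇒  r_C1 = 6 (r>0 drops 1)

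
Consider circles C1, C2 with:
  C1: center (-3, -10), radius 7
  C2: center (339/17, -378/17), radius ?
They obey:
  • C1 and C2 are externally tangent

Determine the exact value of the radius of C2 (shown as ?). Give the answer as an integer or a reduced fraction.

19

1. [ext C1·C2]  r_C2² + 14r_C2 − 627 = 0  ⇒  r_C2 = 19 (r>0 drops 1)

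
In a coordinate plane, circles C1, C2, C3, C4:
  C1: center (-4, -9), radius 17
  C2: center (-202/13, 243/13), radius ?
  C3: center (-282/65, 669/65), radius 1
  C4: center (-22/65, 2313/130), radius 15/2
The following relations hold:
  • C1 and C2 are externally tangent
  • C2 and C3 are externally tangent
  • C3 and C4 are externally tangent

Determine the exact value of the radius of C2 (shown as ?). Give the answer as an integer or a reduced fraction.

13

1. [ext C1·C2]  r_C2² + 34r_C2 − 611 = 0  ⇒  r_C2 = 13 (r>0 drops 1)
2. [ext C2·C3]  r_C2² + 2r_C2 − 195 = 0  ⇒  r_C2 = 13 (r>0 drops 1)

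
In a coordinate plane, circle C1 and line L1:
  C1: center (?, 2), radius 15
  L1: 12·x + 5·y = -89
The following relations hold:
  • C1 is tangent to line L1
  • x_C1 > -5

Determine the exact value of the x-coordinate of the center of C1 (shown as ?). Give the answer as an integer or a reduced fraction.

1. [C1‖L1]  x_C1² + (33/2)x_C1 − 196 = 0  ⇒  x_C1 = -49/2 or 8
2. given x_C1 > -5: keep 8

8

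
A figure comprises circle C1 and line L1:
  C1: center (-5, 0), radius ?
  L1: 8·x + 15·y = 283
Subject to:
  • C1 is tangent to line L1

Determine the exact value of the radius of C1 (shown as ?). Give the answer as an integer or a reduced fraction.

1. [C1‖L1]  r_C1² − 361 = 0  ⇒  r_C1 = 19 (r>0 drops 1)

19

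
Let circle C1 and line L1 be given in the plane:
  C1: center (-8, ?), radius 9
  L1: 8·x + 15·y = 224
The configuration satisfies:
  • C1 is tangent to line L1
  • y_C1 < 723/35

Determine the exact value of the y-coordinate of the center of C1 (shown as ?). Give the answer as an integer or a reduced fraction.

1. [C1‖L1]  y_C1² − (192/5)y_C1 + 1323/5 = 0  ⇒  y_C1 = 9 or 147/5
2. given y_C1 < 723/35: keep 9

9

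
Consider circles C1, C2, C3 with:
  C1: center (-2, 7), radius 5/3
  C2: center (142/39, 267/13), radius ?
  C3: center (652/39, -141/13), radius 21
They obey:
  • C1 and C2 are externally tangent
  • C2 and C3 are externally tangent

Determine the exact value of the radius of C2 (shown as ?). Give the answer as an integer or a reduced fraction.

13

1. [ext C1·C2]  r_C2² + (10/3)r_C2 − 637/3 = 0  ⇒  r_C2 = 13 (r>0 drops 1)
2. [ext C2·C3]  r_C2² + 42r_C2 − 715 = 0  ⇒  r_C2 = 13 (r>0 drops 1)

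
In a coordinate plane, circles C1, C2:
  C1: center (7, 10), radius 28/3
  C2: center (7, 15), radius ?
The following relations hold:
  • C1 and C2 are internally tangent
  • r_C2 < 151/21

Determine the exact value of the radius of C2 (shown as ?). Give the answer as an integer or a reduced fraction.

1. [int C1,C2]  r_C2² − (56/3)r_C2 + 559/9 = 0  ⇒  r_C2 = 13/3 or 43/3
2. given r_C2 < 151/21: keep 13/3

13/3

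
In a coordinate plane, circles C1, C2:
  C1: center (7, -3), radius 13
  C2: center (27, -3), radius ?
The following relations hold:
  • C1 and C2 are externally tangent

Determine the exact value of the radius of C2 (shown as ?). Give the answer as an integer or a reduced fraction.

7

1. [ext C1·C2]  r_C2² + 26r_C2 − 231 = 0  ⇒  r_C2 = 7 (r>0 drops 1)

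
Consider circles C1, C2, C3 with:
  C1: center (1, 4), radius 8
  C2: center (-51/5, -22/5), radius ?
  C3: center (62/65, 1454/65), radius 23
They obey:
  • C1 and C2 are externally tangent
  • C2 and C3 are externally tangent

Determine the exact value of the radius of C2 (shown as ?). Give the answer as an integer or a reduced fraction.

6

1. [ext C1·C2]  r_C2² + 16r_C2 − 132 = 0  ⇒  r_C2 = 6 (r>0 drops 1)
2. [ext C2·C3]  r_C2² + 46r_C2 − 312 = 0  ⇒  r_C2 = 6 (r>0 drops 1)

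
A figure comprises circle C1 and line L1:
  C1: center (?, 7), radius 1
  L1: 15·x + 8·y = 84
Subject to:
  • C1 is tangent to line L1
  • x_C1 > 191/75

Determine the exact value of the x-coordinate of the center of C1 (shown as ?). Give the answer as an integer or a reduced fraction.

3

1. [C1‖L1]  x_C1² − (56/15)x_C1 + 11/5 = 0  ⇒  x_C1 = 11/15 or 3
2. given x_C1 > 191/75: keep 3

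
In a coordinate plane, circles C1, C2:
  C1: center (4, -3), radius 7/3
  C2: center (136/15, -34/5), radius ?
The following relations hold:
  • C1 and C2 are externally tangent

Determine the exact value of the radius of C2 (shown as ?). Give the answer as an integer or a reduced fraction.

4

1. [ext C1·C2]  r_C2² + (14/3)r_C2 − 104/3 = 0  ⇒  r_C2 = 4 (r>0 drops 1)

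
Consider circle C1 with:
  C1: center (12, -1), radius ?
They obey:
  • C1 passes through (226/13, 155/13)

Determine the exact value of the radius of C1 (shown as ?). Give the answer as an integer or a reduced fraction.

14

1. [C1∋P]  r_C1² − 196 = 0  ⇒  r_C1 = 14 (r>0 drops 1)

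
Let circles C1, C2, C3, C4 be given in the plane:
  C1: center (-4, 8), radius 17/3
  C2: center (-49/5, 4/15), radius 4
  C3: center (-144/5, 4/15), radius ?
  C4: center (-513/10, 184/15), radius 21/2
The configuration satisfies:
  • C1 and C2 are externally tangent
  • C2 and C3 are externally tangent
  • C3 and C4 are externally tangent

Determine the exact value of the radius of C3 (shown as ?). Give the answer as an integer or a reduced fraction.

15

1. [ext C2·C3]  r_C3² + 8r_C3 − 345 = 0  ⇒  r_C3 = 15 (r>0 drops 1)
2. [ext C3·C4]  r_C3² + 21r_C3 − 540 = 0  ⇒  r_C3 = 15 (r>0 drops 1)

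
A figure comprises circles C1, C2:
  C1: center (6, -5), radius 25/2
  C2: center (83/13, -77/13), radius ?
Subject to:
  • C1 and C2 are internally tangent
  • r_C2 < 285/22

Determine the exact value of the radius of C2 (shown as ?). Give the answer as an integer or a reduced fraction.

23/2

1. [int C1,C2]  r_C2² − 25r_C2 + 621/4 = 0  ⇒  r_C2 = 23/2 or 27/2
2. given r_C2 < 285/22: keep 23/2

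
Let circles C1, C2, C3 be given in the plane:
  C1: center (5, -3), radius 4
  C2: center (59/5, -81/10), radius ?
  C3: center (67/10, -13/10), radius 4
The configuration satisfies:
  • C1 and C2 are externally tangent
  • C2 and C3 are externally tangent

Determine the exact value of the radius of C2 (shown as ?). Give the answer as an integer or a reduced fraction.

1. [ext C1·C2]  r_C2² + 8r_C2 − 225/4 = 0  ⇒  r_C2 = 9/2 (r>0 drops 1)
2. [ext C2·C3]  r_C2² + 8r_C2 − 225/4 = 0  ⇒  r_C2 = 9/2 (r>0 drops 1)

9/2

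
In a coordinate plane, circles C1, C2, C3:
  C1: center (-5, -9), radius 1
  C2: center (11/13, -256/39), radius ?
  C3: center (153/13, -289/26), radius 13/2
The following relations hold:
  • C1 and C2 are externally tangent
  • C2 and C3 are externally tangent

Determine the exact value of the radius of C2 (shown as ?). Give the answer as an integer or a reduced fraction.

16/3

1. [ext C1·C2]  r_C2² + 2r_C2 − 352/9 = 0  ⇒  r_C2 = 16/3 (r>0 drops 1)
2. [ext C2·C3]  r_C2² + 13r_C2 − 880/9 = 0  ⇒  r_C2 = 16/3 (r>0 drops 1)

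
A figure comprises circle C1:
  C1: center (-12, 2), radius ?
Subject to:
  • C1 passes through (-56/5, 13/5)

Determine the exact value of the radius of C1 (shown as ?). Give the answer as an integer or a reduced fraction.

1. [C1∋P]  r_C1² − 1 = 0  ⇒  r_C1 = 1 (r>0 drops 1)

1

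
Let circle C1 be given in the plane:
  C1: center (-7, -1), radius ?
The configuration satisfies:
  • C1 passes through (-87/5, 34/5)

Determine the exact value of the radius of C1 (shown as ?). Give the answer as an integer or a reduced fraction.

1. [C1∋P]  r_C1² − 169 = 0  ⇒  r_C1 = 13 (r>0 drops 1)

13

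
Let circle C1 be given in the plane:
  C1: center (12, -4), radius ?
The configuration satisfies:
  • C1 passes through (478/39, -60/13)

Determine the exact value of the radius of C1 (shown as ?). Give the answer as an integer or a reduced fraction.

2/3

1. [C1∋P]  r_C1² − 4/9 = 0  ⇒  r_C1 = 2/3 (r>0 drops 1)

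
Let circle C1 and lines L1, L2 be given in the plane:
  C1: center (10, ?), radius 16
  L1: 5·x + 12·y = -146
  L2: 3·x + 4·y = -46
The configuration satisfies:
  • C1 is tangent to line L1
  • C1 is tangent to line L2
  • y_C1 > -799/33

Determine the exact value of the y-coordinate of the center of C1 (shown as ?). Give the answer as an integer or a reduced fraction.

1

1. [C1‖L1]  y_C1² + (98/3)y_C1 − 101/3 = 0  ⇒  y_C1 = -101/3 or 1
2. [C1‖L2]  y_C1² + 38y_C1 − 39 = 0  ⇒  y_C1 = -39 or 1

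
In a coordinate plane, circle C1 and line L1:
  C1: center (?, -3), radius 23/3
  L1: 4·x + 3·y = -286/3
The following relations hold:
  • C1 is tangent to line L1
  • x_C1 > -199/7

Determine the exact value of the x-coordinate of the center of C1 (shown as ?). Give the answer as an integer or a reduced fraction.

1. [C1‖L1]  x_C1² + (259/6)x_C1 + 374 = 0  ⇒  x_C1 = -187/6 or -12
2. given x_C1 > -199/7: keep -12

-12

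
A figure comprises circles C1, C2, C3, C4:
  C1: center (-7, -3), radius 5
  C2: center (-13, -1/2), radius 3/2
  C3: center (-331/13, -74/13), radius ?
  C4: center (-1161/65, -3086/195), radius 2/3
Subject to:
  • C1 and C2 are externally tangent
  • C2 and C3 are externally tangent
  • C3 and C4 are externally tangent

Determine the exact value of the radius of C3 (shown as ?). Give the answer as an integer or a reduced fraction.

12

1. [ext C2·C3]  r_C3² + 3r_C3 − 180 = 0  ⇒  r_C3 = 12 (r>0 drops 1)
2. [ext C3·C4]  r_C3² + (4/3)r_C3 − 160 = 0  ⇒  r_C3 = 12 (r>0 drops 1)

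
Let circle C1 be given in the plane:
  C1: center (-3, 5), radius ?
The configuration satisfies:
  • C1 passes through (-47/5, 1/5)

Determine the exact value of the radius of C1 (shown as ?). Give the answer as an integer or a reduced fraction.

1. [C1∋P]  r_C1² − 64 = 0  ⇒  r_C1 = 8 (r>0 drops 1)

8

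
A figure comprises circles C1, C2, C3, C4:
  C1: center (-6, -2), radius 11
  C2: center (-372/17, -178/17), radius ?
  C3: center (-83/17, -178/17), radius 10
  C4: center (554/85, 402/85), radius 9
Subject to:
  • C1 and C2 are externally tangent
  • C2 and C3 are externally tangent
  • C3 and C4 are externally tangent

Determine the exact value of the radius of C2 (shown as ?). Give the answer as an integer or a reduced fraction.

7

1. [ext C1·C2]  r_C2² + 22r_C2 − 203 = 0  ⇒  r_C2 = 7 (r>0 drops 1)
2. [ext C2·C3]  r_C2² + 20r_C2 − 189 = 0  ⇒  r_C2 = 7 (r>0 drops 1)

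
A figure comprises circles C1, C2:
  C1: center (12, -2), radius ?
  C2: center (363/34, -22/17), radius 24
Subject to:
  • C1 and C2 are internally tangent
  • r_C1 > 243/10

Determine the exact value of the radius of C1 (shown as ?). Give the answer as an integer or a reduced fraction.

1. [int C1,C2]  r_C1² − 48r_C1 + 2295/4 = 0  ⇒  r_C1 = 45/2 or 51/2
2. given r_C1 > 243/10: keep 51/2

51/2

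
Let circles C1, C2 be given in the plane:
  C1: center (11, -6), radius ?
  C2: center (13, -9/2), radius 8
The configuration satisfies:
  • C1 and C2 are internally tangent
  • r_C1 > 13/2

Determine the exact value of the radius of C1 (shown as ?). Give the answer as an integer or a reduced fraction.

1. [int C1,C2]  r_C1² − 16r_C1 + 231/4 = 0  ⇒  r_C1 = 11/2 or 21/2
2. given r_C1 > 13/2: keep 21/2

21/2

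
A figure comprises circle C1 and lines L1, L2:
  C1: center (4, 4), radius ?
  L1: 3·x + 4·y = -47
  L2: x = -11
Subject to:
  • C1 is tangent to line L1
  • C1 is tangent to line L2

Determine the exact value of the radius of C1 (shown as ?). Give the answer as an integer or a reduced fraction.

15

1. [C1‖L1]  r_C1² − 225 = 0  ⇒  r_C1 = 15 (r>0 drops 1)
2. [C1‖L2]  r_C1² − 225 = 0  ⇒  r_C1 = 15 (r>0 drops 1)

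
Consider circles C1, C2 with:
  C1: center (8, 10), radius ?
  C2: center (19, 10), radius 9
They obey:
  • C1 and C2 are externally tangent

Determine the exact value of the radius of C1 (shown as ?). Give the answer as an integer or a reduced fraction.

2

1. [ext C1·C2]  r_C1² + 18r_C1 − 40 = 0  ⇒  r_C1 = 2 (r>0 drops 1)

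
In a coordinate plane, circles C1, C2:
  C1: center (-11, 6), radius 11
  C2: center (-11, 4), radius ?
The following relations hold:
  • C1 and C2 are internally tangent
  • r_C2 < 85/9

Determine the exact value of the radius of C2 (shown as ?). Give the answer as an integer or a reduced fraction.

1. [int C1,C2]  r_C2² − 22r_C2 + 117 = 0  ⇒  r_C2 = 9 or 13
2. given r_C2 < 85/9: keep 9

9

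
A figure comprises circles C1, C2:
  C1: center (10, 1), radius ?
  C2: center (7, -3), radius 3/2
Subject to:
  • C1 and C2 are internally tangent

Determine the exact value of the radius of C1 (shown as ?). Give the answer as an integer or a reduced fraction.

1. [int C1,C2]  r_C1² − 3r_C1 − 91/4 = 0  ⇒  r_C1 = 13/2 (r>0 drops 1)

13/2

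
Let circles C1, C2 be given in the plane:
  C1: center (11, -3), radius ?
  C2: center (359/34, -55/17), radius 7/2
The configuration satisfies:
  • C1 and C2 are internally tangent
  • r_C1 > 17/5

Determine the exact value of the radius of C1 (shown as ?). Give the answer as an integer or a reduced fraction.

4

1. [int C1,C2]  r_C1² − 7r_C1 + 12 = 0  ⇒  r_C1 = 3 or 4
2. given r_C1 > 17/5: keep 4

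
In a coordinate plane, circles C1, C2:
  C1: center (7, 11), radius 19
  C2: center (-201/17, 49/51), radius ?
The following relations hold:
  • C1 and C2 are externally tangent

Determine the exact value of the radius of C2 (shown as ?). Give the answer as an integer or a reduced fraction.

7/3

1. [ext C1·C2]  r_C2² + 38r_C2 − 847/9 = 0  ⇒  r_C2 = 7/3 (r>0 drops 1)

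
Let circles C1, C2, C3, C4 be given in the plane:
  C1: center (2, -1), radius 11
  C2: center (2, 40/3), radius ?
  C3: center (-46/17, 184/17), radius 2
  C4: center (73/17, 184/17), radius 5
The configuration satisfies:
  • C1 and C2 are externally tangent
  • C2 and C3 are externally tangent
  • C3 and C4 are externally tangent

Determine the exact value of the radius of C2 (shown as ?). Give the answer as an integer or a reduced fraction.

1. [ext C1·C2]  r_C2² + 22r_C2 − 760/9 = 0  ⇒  r_C2 = 10/3 (r>0 drops 1)
2. [ext C2·C3]  r_C2² + 4r_C2 − 220/9 = 0  ⇒  r_C2 = 10/3 (r>0 drops 1)

10/3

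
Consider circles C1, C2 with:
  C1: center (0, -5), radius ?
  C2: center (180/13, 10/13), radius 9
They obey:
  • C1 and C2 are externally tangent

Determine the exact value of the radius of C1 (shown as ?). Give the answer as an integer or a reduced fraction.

6

1. [ext C1·C2]  r_C1² + 18r_C1 − 144 = 0  ⇒  r_C1 = 6 (r>0 drops 1)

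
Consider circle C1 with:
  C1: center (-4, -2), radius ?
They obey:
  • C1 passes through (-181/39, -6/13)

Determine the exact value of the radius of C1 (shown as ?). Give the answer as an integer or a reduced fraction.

5/3

1. [C1∋P]  r_C1² − 25/9 = 0  ⇒  r_C1 = 5/3 (r>0 drops 1)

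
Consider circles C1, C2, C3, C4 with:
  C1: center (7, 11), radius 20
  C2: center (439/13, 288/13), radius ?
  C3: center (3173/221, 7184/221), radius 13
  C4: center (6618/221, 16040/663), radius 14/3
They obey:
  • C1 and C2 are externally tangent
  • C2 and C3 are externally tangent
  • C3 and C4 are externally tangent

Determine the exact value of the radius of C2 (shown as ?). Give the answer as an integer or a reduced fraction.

1. [ext C1·C2]  r_C2² + 40r_C2 − 441 = 0  ⇒  r_C2 = 9 (r>0 drops 1)
2. [ext C2·C3]  r_C2² + 26r_C2 − 315 = 0  ⇒  r_C2 = 9 (r>0 drops 1)

9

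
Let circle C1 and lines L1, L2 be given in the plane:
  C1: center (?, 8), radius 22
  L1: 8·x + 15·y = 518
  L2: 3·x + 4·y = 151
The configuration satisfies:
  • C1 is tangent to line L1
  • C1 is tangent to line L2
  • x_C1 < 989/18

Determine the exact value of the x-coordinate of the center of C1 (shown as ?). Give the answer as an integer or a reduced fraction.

1. [C1‖L1]  x_C1² − (199/2)x_C1 + 579/2 = 0  ⇒  x_C1 = 3 or 193/2
2. [C1‖L2]  x_C1² − (238/3)x_C1 + 229 = 0  ⇒  x_C1 = 3 or 229/3

3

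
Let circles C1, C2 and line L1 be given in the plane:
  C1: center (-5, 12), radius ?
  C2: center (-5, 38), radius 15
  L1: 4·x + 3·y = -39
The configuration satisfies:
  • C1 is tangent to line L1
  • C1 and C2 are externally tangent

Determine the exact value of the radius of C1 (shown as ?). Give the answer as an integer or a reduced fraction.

1. [C1‖L1]  r_C1² − 121 = 0  ⇒  r_C1 = 11 (r>0 drops 1)
2. [ext C1·C2]  r_C1² + 30r_C1 − 451 = 0  ⇒  r_C1 = 11 (r>0 drops 1)

11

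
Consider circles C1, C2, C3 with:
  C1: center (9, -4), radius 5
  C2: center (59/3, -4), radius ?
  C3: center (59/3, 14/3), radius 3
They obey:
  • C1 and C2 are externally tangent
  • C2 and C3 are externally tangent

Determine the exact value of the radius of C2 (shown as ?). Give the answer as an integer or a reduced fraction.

17/3

1. [ext C1·C2]  r_C2² + 10r_C2 − 799/9 = 0  ⇒  r_C2 = 17/3 (r>0 drops 1)
2. [ext C2·C3]  r_C2² + 6r_C2 − 595/9 = 0  ⇒  r_C2 = 17/3 (r>0 drops 1)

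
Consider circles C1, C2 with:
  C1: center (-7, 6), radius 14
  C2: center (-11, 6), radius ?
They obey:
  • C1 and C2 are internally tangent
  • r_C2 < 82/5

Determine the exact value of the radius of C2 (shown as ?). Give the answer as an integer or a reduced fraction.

1. [int C1,C2]  r_C2² − 28r_C2 + 180 = 0  ⇒  r_C2 = 10 or 18
2. given r_C2 < 82/5: keep 10

10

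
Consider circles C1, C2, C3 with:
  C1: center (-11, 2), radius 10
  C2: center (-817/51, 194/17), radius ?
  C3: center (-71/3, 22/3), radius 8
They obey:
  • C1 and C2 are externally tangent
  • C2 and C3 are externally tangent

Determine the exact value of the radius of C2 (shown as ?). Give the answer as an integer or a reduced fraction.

1. [ext C1·C2]  r_C2² + 20r_C2 − 124/9 = 0  ⇒  r_C2 = 2/3 (r>0 drops 1)
2. [ext C2·C3]  r_C2² + 16r_C2 − 100/9 = 0  ⇒  r_C2 = 2/3 (r>0 drops 1)

2/3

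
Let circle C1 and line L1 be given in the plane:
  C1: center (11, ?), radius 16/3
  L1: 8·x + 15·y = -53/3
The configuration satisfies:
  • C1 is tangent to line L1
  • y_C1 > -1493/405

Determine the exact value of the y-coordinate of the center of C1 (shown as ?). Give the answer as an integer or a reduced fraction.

-1

1. [C1‖L1]  y_C1² + (634/45)y_C1 + 589/45 = 0  ⇒  y_C1 = -589/45 or -1
2. given y_C1 > -1493/405: keep -1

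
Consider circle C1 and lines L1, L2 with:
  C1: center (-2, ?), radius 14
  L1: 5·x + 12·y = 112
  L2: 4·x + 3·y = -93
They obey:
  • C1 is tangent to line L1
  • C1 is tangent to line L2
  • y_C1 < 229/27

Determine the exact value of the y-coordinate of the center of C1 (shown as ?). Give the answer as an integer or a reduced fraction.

-5

1. [C1‖L1]  y_C1² − (61/3)y_C1 − 380/3 = 0  ⇒  y_C1 = -5 or 76/3
2. [C1‖L2]  y_C1² + (170/3)y_C1 + 775/3 = 0  ⇒  y_C1 = -155/3 or -5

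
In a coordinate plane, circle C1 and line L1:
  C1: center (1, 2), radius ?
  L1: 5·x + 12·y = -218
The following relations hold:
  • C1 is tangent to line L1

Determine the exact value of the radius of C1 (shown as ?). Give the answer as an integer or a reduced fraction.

19

1. [C1‖L1]  r_C1² − 361 = 0  ⇒  r_C1 = 19 (r>0 drops 1)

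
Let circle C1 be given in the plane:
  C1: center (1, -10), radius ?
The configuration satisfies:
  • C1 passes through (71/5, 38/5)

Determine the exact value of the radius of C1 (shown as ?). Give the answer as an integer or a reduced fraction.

1. [C1∋P]  r_C1² − 484 = 0  ⇒  r_C1 = 22 (r>0 drops 1)

22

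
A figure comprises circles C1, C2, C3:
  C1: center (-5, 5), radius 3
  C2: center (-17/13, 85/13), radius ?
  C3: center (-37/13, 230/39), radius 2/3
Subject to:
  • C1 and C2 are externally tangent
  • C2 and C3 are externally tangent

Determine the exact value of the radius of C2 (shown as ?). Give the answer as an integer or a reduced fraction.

1

1. [ext C1·C2]  r_C2² + 6r_C2 − 7 = 0  ⇒  r_C2 = 1 (r>0 drops 1)
2. [ext C2·C3]  r_C2² + (4/3)r_C2 − 7/3 = 0  ⇒  r_C2 = 1 (r>0 drops 1)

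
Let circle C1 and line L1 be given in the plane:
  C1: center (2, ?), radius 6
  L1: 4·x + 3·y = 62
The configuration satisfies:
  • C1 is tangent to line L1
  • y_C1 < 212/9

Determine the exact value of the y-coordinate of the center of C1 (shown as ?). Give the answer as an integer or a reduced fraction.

8

1. [C1‖L1]  y_C1² − 36y_C1 + 224 = 0  ⇒  y_C1 = 8 or 28
2. given y_C1 < 212/9: keep 8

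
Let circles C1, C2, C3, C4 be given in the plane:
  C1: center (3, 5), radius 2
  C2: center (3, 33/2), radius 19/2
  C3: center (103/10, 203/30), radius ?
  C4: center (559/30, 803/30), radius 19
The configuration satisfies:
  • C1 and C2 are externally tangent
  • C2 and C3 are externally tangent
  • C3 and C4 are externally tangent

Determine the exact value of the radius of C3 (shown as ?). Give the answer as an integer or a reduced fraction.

8/3

1. [ext C2·C3]  r_C3² + 19r_C3 − 520/9 = 0  ⇒  r_C3 = 8/3 (r>0 drops 1)
2. [ext C3·C4]  r_C3² + 38r_C3 − 976/9 = 0  ⇒  r_C3 = 8/3 (r>0 drops 1)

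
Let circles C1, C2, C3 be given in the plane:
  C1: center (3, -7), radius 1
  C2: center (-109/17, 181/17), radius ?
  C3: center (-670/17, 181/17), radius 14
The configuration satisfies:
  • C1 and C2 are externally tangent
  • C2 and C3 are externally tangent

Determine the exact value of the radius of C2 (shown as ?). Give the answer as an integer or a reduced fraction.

1. [ext C1·C2]  r_C2² + 2r_C2 − 399 = 0  ⇒  r_C2 = 19 (r>0 drops 1)
2. [ext C2·C3]  r_C2² + 28r_C2 − 893 = 0  ⇒  r_C2 = 19 (r>0 drops 1)

19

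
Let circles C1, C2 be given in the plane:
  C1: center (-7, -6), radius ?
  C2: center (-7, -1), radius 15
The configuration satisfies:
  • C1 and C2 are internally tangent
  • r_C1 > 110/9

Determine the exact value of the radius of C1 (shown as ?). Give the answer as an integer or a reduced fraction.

20

1. [int C1,C2]  r_C1² − 30r_C1 + 200 = 0  ⇒  r_C1 = 10 or 20
2. given r_C1 > 110/9: keep 20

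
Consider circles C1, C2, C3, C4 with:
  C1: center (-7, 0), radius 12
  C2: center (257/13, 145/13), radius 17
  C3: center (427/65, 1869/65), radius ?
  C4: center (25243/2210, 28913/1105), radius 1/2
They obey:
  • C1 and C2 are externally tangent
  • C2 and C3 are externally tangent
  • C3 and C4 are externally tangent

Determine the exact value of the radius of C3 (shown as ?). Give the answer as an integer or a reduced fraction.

1. [ext C2·C3]  r_C3² + 34r_C3 − 195 = 0  ⇒  r_C3 = 5 (r>0 drops 1)
2. [ext C3·C4]  r_C3² + 1r_C3 − 30 = 0  ⇒  r_C3 = 5 (r>0 drops 1)

5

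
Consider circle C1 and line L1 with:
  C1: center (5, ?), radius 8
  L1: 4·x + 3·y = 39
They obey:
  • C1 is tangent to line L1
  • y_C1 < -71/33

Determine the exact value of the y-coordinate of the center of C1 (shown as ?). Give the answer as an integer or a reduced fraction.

-7

1. [C1‖L1]  y_C1² − (38/3)y_C1 − 413/3 = 0  ⇒  y_C1 = -7 or 59/3
2. given y_C1 < -71/33: keep -7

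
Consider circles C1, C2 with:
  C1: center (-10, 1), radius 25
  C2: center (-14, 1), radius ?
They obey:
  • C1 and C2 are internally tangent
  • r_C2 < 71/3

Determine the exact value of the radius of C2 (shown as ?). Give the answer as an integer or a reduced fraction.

1. [int C1,C2]  r_C2² − 50r_C2 + 609 = 0  ⇒  r_C2 = 21 or 29
2. given r_C2 < 71/3: keep 21

21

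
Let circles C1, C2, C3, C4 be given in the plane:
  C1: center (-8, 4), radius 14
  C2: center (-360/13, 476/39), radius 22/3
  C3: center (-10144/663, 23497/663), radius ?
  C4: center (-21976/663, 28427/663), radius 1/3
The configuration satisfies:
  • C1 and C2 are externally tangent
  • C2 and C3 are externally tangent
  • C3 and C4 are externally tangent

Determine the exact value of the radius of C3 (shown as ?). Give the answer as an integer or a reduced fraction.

1. [ext C2·C3]  r_C3² + (44/3)r_C3 − 1919/3 = 0  ⇒  r_C3 = 19 (r>0 drops 1)
2. [ext C3·C4]  r_C3² + (2/3)r_C3 − 1121/3 = 0  ⇒  r_C3 = 19 (r>0 drops 1)

19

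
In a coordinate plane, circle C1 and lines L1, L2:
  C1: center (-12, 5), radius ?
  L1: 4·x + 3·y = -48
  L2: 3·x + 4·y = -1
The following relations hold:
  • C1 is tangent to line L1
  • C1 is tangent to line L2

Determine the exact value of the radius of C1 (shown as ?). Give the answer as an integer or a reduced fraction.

3

1. [C1‖L1]  r_C1² − 9 = 0  ⇒  r_C1 = 3 (r>0 drops 1)
2. [C1‖L2]  r_C1² − 9 = 0  ⇒  r_C1 = 3 (r>0 drops 1)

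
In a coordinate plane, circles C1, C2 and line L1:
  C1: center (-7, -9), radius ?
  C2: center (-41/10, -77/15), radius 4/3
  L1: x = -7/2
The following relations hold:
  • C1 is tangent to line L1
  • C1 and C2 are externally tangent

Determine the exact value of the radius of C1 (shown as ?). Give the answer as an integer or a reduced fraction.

7/2

1. [C1‖L1]  r_C1² − 49/4 = 0  ⇒  r_C1 = 7/2 (r>0 drops 1)
2. [ext C1·C2]  r_C1² + (8/3)r_C1 − 259/12 = 0  ⇒  r_C1 = 7/2 (r>0 drops 1)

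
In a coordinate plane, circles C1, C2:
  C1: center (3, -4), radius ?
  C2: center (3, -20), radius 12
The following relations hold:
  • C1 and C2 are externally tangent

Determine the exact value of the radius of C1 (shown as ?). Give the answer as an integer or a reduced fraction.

1. [ext C1·C2]  r_C1² + 24r_C1 − 112 = 0  ⇒  r_C1 = 4 (r>0 drops 1)

4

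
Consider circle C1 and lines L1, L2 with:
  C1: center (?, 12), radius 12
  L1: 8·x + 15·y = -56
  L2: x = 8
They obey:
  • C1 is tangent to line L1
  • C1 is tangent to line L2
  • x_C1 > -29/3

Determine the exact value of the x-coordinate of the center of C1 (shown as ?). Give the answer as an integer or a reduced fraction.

-4

1. [C1‖L1]  x_C1² + 59x_C1 + 220 = 0  ⇒  x_C1 = -55 or -4
2. [C1‖L2]  x_C1² − 16x_C1 − 80 = 0  ⇒  x_C1 = -4 or 20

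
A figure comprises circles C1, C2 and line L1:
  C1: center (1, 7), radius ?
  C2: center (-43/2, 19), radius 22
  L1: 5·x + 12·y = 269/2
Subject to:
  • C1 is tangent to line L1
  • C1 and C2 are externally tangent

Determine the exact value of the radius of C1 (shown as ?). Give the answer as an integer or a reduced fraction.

7/2

1. [C1‖L1]  r_C1² − 49/4 = 0  ⇒  r_C1 = 7/2 (r>0 drops 1)
2. [ext C1·C2]  r_C1² + 44r_C1 − 665/4 = 0  ⇒  r_C1 = 7/2 (r>0 drops 1)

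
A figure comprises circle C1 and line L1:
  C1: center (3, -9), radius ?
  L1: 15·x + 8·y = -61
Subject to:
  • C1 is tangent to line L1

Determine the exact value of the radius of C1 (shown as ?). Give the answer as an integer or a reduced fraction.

1. [C1‖L1]  r_C1² − 4 = 0  ⇒  r_C1 = 2 (r>0 drops 1)

2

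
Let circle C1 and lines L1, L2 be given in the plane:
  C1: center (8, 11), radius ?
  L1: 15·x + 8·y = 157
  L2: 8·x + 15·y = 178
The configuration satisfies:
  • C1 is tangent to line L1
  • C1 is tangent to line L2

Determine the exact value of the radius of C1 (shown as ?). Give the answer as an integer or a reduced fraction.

3

1. [C1‖L1]  r_C1² − 9 = 0  ⇒  r_C1 = 3 (r>0 drops 1)
2. [C1‖L2]  r_C1² − 9 = 0  ⇒  r_C1 = 3 (r>0 drops 1)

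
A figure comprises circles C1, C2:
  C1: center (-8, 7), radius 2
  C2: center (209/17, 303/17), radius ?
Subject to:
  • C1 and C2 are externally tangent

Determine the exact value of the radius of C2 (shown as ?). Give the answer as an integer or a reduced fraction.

1. [ext C1·C2]  r_C2² + 4r_C2 − 525 = 0  ⇒  r_C2 = 21 (r>0 drops 1)

21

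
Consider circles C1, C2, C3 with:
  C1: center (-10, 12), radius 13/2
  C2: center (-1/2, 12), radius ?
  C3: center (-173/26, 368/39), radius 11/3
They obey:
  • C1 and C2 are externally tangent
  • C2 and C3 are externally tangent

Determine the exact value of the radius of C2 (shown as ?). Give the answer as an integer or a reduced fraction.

1. [ext C1·C2]  r_C2² + 13r_C2 − 48 = 0  ⇒  r_C2 = 3 (r>0 drops 1)
2. [ext C2·C3]  r_C2² + (22/3)r_C2 − 31 = 0  ⇒  r_C2 = 3 (r>0 drops 1)

3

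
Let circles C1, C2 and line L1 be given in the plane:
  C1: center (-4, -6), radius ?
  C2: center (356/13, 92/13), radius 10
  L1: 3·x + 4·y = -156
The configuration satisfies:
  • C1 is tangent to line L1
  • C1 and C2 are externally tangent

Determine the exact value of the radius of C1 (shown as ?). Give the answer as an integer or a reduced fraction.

1. [C1‖L1]  r_C1² − 576 = 0  ⇒  r_C1 = 24 (r>0 drops 1)
2. [ext C1·C2]  r_C1² + 20r_C1 − 1056 = 0  ⇒  r_C1 = 24 (r>0 drops 1)

24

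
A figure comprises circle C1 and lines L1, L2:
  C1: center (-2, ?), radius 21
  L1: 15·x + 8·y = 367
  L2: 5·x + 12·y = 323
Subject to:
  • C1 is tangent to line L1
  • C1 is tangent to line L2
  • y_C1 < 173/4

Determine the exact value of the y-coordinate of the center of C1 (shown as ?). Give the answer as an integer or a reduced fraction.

1. [C1‖L1]  y_C1² − (397/4)y_C1 + 1885/4 = 0  ⇒  y_C1 = 5 or 377/4
2. [C1‖L2]  y_C1² − (111/2)y_C1 + 505/2 = 0  ⇒  y_C1 = 5 or 101/2

5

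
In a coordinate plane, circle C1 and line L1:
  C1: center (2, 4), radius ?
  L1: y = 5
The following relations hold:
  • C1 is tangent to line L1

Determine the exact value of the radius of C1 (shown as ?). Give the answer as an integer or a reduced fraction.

1. [C1‖L1]  r_C1² − 1 = 0  ⇒  r_C1 = 1 (r>0 drops 1)

1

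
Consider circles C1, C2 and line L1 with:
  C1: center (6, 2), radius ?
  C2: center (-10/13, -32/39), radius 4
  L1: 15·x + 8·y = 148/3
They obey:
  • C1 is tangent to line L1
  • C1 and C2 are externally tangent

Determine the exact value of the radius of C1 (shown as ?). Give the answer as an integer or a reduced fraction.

10/3

1. [C1‖L1]  r_C1² − 100/9 = 0  ⇒  r_C1 = 10/3 (r>0 drops 1)
2. [ext C1·C2]  r_C1² + 8r_C1 − 340/9 = 0  ⇒  r_C1 = 10/3 (r>0 drops 1)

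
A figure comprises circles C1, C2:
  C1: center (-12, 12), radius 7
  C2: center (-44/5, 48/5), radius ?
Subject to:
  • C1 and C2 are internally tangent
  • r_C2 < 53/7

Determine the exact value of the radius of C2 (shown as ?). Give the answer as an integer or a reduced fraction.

3

1. [int C1,C2]  r_C2² − 14r_C2 + 33 = 0  ⇒  r_C2 = 3 or 11
2. given r_C2 < 53/7: keep 3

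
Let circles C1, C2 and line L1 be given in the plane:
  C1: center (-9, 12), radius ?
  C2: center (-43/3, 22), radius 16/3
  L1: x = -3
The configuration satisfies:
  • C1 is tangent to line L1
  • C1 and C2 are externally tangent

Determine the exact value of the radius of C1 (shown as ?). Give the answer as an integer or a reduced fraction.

6

1. [C1‖L1]  r_C1² − 36 = 0  ⇒  r_C1 = 6 (r>0 drops 1)
2. [ext C1·C2]  r_C1² + (32/3)r_C1 − 100 = 0  ⇒  r_C1 = 6 (r>0 drops 1)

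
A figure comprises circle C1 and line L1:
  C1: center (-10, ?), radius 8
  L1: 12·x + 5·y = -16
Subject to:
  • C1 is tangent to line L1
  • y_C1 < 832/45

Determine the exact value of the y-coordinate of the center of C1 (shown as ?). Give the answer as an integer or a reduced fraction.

0

1. [C1‖L1]  y_C1² − (208/5)y_C1 = 0  ⇒  y_C1 = 0 or 208/5
2. given y_C1 < 832/45: keep 0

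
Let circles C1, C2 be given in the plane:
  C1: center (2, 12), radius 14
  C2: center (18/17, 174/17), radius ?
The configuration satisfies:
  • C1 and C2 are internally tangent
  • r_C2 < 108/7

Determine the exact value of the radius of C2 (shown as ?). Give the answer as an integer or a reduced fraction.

1. [int C1,C2]  r_C2² − 28r_C2 + 192 = 0  ⇒  r_C2 = 12 or 16
2. given r_C2 < 108/7: keep 12

12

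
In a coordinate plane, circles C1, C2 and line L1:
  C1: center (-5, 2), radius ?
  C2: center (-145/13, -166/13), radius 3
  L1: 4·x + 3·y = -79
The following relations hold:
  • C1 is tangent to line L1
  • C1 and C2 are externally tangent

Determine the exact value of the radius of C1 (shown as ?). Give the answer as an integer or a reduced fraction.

13

1. [C1‖L1]  r_C1² − 169 = 0  ⇒  r_C1 = 13 (r>0 drops 1)
2. [ext C1·C2]  r_C1² + 6r_C1 − 247 = 0  ⇒  r_C1 = 13 (r>0 drops 1)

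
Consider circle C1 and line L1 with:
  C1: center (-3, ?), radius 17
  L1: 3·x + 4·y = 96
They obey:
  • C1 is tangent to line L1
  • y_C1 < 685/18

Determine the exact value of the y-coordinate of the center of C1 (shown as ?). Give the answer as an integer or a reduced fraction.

5

1. [C1‖L1]  y_C1² − (105/2)y_C1 + 475/2 = 0  ⇒  y_C1 = 5 or 95/2
2. given y_C1 < 685/18: keep 5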